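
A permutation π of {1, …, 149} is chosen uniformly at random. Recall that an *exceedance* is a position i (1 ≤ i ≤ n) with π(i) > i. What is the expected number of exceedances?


Write X = Σ_{i=1}^{149} X_i, where X_i = 1_{π(i) > i}.
For each fixed i, π(i) is uniform over {1, …, 149} (marginal of a uniform permutation), so P[π(i) > i] = (n − i)/n. Summing: Σ_{i=1}^{149} (n − i)/n = (0 + 1 + … + 148)/149 = 149(149 − 1)/(2·149) = (149 − 1)/2.
Hence E[X] = Σ_{i=1}^{149} (149 − i)/149 = 74 ≈ 74.000.

E[X] = 74 = 74.000.


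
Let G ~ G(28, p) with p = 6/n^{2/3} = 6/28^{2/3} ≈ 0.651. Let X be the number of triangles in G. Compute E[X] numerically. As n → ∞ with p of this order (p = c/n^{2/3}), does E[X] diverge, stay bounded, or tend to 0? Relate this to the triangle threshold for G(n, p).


Number of potential triangles: C(28, 3) = 3276.
Each occurs with probability p³ ≈ (0.651)³ ≈ 2.75510e-01.
By linearity: E[X] = C(28, 3)·p³ ≈ 3276 · 2.75510e-01 ≈ 902.571.
Since α = 2/3 < 1, p = c/n^{2/3} ≫ 1/n is above the triangle threshold p ~ 1/n. Asymptotically E[X] ~ (c³/6)·n^{3(1−α)} = (6³/6)·n^{1} → ∞; triangles are abundant w.h.p.

E[X] ≈ 902.571; in regime p = Θ(1/n^{2/3}) E[X] diverges (above the triangle threshold p ~ 1/n).


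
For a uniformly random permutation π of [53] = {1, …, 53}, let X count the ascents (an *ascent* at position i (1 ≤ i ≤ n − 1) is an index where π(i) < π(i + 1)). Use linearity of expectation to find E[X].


Write X = Σ X_I over i = 1, …, 52, with X_I the indicator of one ascent.
There are 52 indicators.
For each fixed i, the pair (π(i), π(i+1)) is a uniformly random ordered pair of distinct values from {1, …, 53}; by symmetry P[π(i) < π(i+1)] = 1/2.
By linearity: E[X] = 52 · (1/2) = (53 − 1) · (1/2) = 26 ≈ 26.0000.

E[X] = 26 = 26.0000.


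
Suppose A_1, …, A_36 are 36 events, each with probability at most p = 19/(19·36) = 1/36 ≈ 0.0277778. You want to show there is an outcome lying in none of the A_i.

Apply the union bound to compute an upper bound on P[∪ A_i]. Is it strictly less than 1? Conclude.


Union bound: P[∪_{i=1}^{36} A_i] ≤ Σ_i P[A_i] ≤ 36·p = 36·(1/36) = 1.
Numerically: 1 ≈ 1.0000000.
Is 1 < 1? NO.
Since the bound 1 is ≥ 1, the union bound is uninformative here; it does NOT by itself certify existence.

36·p = 1 ≈ 1.0000000; existence NOT certified by the union bound.


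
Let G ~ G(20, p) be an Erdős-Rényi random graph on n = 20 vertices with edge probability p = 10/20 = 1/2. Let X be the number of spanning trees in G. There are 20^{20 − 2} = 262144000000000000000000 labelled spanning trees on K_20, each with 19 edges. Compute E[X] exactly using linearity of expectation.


K_20 has 20^{20 − 2} = 262144000000000000000000 labelled spanning trees.
For each such spanning tree H, let X_H = 1 if all 19 edges of H are present in G. Then P[X_H = 1] = p^{19} = (1/2)^{19} = 1/524288.
By linearity: E[X] = Σ_H E[X_H] = 262144000000000000000000 · p^{19} = 262144000000000000000000 · 1/524288 = 500000000000000000.
Numerically: E[X] ≈ 5e+17.

E[X] = 262144000000000000000000 · (1/2)^{19} = 500000000000000000 ≈ 5e+17.


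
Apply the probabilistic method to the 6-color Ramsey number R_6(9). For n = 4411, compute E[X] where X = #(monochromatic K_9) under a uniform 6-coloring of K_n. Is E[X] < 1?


E[X] = C(4411, 9) · 6^{1 − 36} = 1727920475134582415883601405 · 6^{−35} = 1727920475134582415883601405/1719070799748422591028658176.
As a reduced fraction: E[X] = 1727920475134582415883601405/1719070799748422591028658176 ≈ 1.00515.
Is E[X] < 1? NO.
Since E[X] ≥ 1, the first-moment bound is inconclusive at n = 4411; it does NOT by itself certify R_6(9) > 4411.

E[X] = 1727920475134582415883601405/1719070799748422591028658176 ≈ 1.00515; E[X] ≥ 1; first-moment method inconclusive here.


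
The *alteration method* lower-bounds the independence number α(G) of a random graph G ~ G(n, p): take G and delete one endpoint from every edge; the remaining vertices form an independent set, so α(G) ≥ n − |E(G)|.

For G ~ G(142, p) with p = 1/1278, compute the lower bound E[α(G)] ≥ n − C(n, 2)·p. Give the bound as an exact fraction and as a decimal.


E[|E(G)|] = C(142, 2)·p = 10011 · (1/1278) = 47/6.
E[α(G)] ≥ n − E[|E(G)|] = 142 − 47/6 = 805/6.
Numerically: ≈ 134.166667.
(This is only a lower bound; the true E[α(G)] may be larger.)

E[α(G)] ≥ 805/6 ≈ 134.166667.


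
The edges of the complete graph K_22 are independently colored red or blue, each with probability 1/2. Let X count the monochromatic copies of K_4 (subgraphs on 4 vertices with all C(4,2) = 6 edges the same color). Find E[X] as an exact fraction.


Let X = Σ_S X_S over the C(22, 4) = 7315 subsets S of size 4, where X_S = 1 if the K_4 on S is monochromatic.
For a fixed S, the K_4 on S has C(4, 2) = 6 edges. P[all 6 edges red] = (1/2)^6, and likewise for blue, so P[monochromatic] = 2·(1/2)^6 = 2^{1 − 6} = 1/32.
By linearity: E[X] = C(22, 4) · 2^{1 − 6} = 7315 · 1/32 = 7315/32.
Numerically: E[X] ≈ 228.5938.

E[X] = C(22,4)·2^(1−C(4,2)) = 7315/32 ≈ 228.5938.


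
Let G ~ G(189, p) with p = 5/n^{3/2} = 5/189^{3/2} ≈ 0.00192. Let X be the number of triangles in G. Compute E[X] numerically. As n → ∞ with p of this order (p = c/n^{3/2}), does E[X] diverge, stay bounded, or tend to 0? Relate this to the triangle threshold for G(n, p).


Number of potential triangles: C(189, 3) = 1107414.
Each occurs with probability p³ ≈ (0.00192)³ ≈ 7.12577e-09.
By linearity: E[X] = C(189, 3)·p³ ≈ 1107414 · 7.12577e-09 ≈ 0.008.
Since α = 3/2 > 1, p = c/n^{3/2} = o(1/n) is below the triangle threshold p ~ 1/n. Asymptotically E[X] ~ (c³/6)·n^{3(1−α)} = (5³/6)·n^{-1.5} → 0, so by Markov's inequality G has no triangles w.h.p.

E[X] ≈ 0.008; in regime p = Θ(1/n^{3/2}) E[X] tends to 0 (below the triangle threshold p ~ 1/n).


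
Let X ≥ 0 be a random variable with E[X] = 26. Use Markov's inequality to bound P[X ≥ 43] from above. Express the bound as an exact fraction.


μ = E[X] = 26, a = 43.
Markov: P[X ≥ 43] ≤ μ/a = (26)/43 = 26/43.
Numerically: ≈ 0.60465.
(Since a = 43 > μ = 26.00000, the bound 26/43 is < 1 and informative.)

P[X ≥ 43] ≤ 26/43 ≈ 0.60465.


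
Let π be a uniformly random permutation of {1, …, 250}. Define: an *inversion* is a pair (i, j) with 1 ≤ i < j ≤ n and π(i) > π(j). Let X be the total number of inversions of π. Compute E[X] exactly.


Write X = Σ X_I over the C(250, 2) = 31125 pairs i < j, with X_I the indicator of one inversion.
There are 31125 indicators.
For each fixed pair i < j, the values π(i) and π(j) are two distinct elements of {1, …, 250} in uniformly random order; by symmetry P[π(i) > π(j)] = 1/2.
By linearity: E[X] = 31125 · (1/2) = C(250, 2) · (1/2) = 31125/2 = 31125/2 ≈ 15562.500.

E[X] = 31125/2 = 15562.500.


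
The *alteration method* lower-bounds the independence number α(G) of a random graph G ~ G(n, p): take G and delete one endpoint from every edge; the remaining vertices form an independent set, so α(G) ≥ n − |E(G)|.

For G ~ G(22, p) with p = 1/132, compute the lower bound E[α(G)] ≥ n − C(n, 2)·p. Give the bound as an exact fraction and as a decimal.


E[|E(G)|] = C(22, 2)·p = 231 · (1/132) = 7/4.
E[α(G)] ≥ n − E[|E(G)|] = 22 − 7/4 = 81/4.
Numerically: ≈ 20.2500.
(This is only a lower bound; the true E[α(G)] may be larger.)

E[α(G)] ≥ 81/4 ≈ 20.2500.


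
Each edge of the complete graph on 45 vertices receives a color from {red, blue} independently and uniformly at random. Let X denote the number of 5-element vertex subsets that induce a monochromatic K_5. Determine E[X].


Let X = Σ_S X_S over the C(45, 5) = 1221759 subsets S of size 5, where X_S = 1 if the K_5 on S is monochromatic.
For a fixed S, the K_5 on S has C(5, 2) = 10 edges. P[all 10 edges red] = (1/2)^10, and likewise for blue, so P[monochromatic] = 2·(1/2)^10 = 2^{1 − 10} = 1/512.
By linearity: E[X] = C(45, 5) · 2^{1 − 10} = 1221759 · 1/512 = 1221759/512.
Numerically: E[X] ≈ 2386.2480.

E[X] = C(45,5)·2^(1−C(5,2)) = 1221759/512 ≈ 2386.2480.


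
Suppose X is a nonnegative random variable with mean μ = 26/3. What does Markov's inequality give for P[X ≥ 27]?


μ = E[X] = 26/3, a = 27.
Markov: P[X ≥ 27] ≤ μ/a = (26/3)/27 = 26/81.
Numerically: ≈ 0.32099.
(Since a = 27 > μ = 8.66667, the bound 26/81 is < 1 and informative.)

P[X ≥ 27] ≤ 26/81 ≈ 0.32099.


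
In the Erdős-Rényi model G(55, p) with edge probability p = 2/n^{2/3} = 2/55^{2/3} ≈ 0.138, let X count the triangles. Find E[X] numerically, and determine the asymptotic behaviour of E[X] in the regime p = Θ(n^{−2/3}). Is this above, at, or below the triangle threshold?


Number of potential triangles: C(55, 3) = 26235.
Each occurs with probability p³ ≈ (0.138)³ ≈ 2.64463e-03.
By linearity: E[X] = C(55, 3)·p³ ≈ 26235 · 2.64463e-03 ≈ 69.382.
Since α = 2/3 < 1, p = c/n^{2/3} ≫ 1/n is above the triangle threshold p ~ 1/n. Asymptotically E[X] ~ (c³/6)·n^{3(1−α)} = (2³/6)·n^{1} → ∞; triangles are abundant w.h.p.

E[X] ≈ 69.382; in regime p = Θ(1/n^{2/3}) E[X] diverges (above the triangle threshold p ~ 1/n).


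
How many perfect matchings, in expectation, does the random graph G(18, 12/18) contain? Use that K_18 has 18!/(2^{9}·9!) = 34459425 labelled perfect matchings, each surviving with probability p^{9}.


K_18 has 18!/(2^{9}·9!) = 34459425 labelled perfect matchings.
For each such perfect matching H, let X_H = 1 if all 9 edges of H are present in G. Then P[X_H = 1] = p^{9} = (2/3)^{9} = 512/19683.
By linearity: E[X] = Σ_H E[X_H] = 34459425 · p^{9} = 34459425 · 512/19683 = 217817600/243.
Numerically: E[X] ≈ 8.964e+05.

E[X] = 34459425 · (2/3)^{9} = 217817600/243 ≈ 8.964e+05.


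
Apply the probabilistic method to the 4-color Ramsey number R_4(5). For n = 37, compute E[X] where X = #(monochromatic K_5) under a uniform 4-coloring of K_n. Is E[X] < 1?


E[X] = C(37, 5) · 4^{1 − 10} = 435897 · 4^{−9} = 435897/262144.
As a reduced fraction: E[X] = 435897/262144 ≈ 1.66282.
Is E[X] < 1? NO.
Since E[X] ≥ 1, the first-moment bound is inconclusive at n = 37; it does NOT by itself certify R_4(5) > 37.

E[X] = 435897/262144 ≈ 1.66282; E[X] ≥ 1; first-moment method inconclusive here.


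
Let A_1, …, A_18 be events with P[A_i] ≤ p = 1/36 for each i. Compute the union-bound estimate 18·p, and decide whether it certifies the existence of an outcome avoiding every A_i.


Union bound: P[∪_{i=1}^{18} A_i] ≤ Σ_i P[A_i] ≤ 18·p = 18·(1/36) = 1/2.
Numerically: 1/2 ≈ 0.500.
Is 1/2 < 1? YES.
Since P[∪ A_i] ≤ 1/2 < 1, the complement has P[∩ A_i^c] ≥ 1 − 1/2 = 1/2 > 0, so some outcome avoids every A_i.

18·p = 1/2 ≈ 0.500; existence CERTIFIED by the union bound.


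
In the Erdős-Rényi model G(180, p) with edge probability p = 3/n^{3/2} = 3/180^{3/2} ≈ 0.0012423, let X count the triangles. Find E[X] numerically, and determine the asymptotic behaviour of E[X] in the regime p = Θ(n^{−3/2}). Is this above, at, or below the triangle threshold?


Number of potential triangles: C(180, 3) = 955860.
Each occurs with probability p³ ≈ (0.0012423)³ ≈ 1.9170679e-09.
By linearity: E[X] = C(180, 3)·p³ ≈ 955860 · 1.9170679e-09 ≈ 0.00183.
Since α = 3/2 > 1, p = c/n^{3/2} = o(1/n) is below the triangle threshold p ~ 1/n. Asymptotically E[X] ~ (c³/6)·n^{3(1−α)} = (3³/6)·n^{-1.5} → 0, so by Markov's inequality G has no triangles w.h.p.

E[X] ≈ 0.00183; in regime p = Θ(1/n^{3/2}) E[X] tends to 0 (below the triangle threshold p ~ 1/n).


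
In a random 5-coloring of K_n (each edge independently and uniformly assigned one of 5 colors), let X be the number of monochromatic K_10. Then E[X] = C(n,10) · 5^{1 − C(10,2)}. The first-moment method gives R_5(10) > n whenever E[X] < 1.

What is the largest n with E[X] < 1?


We need C(n, 10) · 5^{1 − 45} < 1, i.e. C(n, 10) < 5^{45 − 1} = 5684341886080801486968994140625.
Check values of n near the boundary:
  n = 5391: C(5391, 10) = 5666344714787188828795213697883; 5666344714787188828795213697883 < 5684341886080801486968994140625? YES
  n = 5392: C(5392, 10) = 5676873040158402483252283957448; 5676873040158402483252283957448 < 5684341886080801486968994140625? YES
  n = 5393: C(5393, 10) = 5687418968154238267170642278008; 5687418968154238267170642278008 < 5684341886080801486968994140625? NO
  n = 5394: C(5394, 10) = 5697982524930156243149785372878; 5697982524930156243149785372878 < 5684341886080801486968994140625? NO
  n = 5395: C(5395, 10) = 5708563736675616143322765475706; 5708563736675616143322765475706 < 5684341886080801486968994140625? NO
The largest n with C(n, 10) < 5684341886080801486968994140625 is n = 5392 (where E[X] = 5676873040158402483252283957448/5684341886080801486968994140625 ≈ 0.999). Hence R_5(10) > 5392, i.e. R_5(10) ≥ 5393.

Largest n = 5392; hence R_5(10) > 5392.


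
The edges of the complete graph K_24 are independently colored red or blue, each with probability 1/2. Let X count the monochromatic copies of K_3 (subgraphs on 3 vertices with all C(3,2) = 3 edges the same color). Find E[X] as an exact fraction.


Let X = Σ_S X_S over the C(24, 3) = 2024 subsets S of size 3, where X_S = 1 if the K_3 on S is monochromatic.
For a fixed S, the K_3 on S has C(3, 2) = 3 edges. P[all 3 edges red] = (1/2)^3, and likewise for blue, so P[monochromatic] = 2·(1/2)^3 = 2^{1 − 3} = 1/4.
By linearity: E[X] = C(24, 3) · 2^{1 − 3} = 2024 · 1/4 = 506.
Numerically: E[X] ≈ 506.000.

E[X] = C(24,3)·2^(1−C(3,2)) = 506 ≈ 506.000.


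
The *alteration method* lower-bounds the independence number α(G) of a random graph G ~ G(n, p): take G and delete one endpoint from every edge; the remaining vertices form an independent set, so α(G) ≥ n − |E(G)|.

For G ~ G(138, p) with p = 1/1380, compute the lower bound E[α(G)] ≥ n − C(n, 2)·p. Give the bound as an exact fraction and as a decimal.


E[|E(G)|] = C(138, 2)·p = 9453 · (1/1380) = 137/20.
E[α(G)] ≥ n − E[|E(G)|] = 138 − 137/20 = 2623/20.
Numerically: ≈ 131.15000.
(This is only a lower bound; the true E[α(G)] may be larger.)

E[α(G)] ≥ 2623/20 ≈ 131.15000.


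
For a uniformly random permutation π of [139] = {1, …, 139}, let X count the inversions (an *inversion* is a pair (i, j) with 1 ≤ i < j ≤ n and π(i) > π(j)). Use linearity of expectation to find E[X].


Write X = Σ X_I over the C(139, 2) = 9591 pairs i < j, with X_I the indicator of one inversion.
There are 9591 indicators.
For each fixed pair i < j, the values π(i) and π(j) are two distinct elements of {1, …, 139} in uniformly random order; by symmetry P[π(i) > π(j)] = 1/2.
By linearity: E[X] = 9591 · (1/2) = C(139, 2) · (1/2) = 9591/2 = 9591/2 ≈ 4795.500.

E[X] = 9591/2 = 4795.500.


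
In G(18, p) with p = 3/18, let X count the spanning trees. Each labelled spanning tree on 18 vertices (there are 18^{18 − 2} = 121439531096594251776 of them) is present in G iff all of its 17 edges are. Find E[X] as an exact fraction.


K_18 has 18^{18 − 2} = 121439531096594251776 labelled spanning trees.
For each such spanning tree H, let X_H = 1 if all 17 edges of H are present in G. Then P[X_H = 1] = p^{17} = (1/6)^{17} = 1/16926659444736.
By linearity: E[X] = Σ_H E[X_H] = 121439531096594251776 · p^{17} = 121439531096594251776 · 1/16926659444736 = 14348907/2.
Numerically: E[X] ≈ 7.174e+06.

E[X] = 121439531096594251776 · (1/6)^{17} = 14348907/2 ≈ 7.174e+06.


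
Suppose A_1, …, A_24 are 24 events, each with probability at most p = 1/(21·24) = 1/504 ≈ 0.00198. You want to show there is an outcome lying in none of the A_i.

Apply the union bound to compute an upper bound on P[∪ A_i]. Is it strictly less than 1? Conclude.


Union bound: P[∪_{i=1}^{24} A_i] ≤ Σ_i P[A_i] ≤ 24·p = 24·(1/504) = 1/21.
Numerically: 1/21 ≈ 0.04762.
Is 1/21 < 1? YES.
Since P[∪ A_i] ≤ 1/21 < 1, the complement has P[∩ A_i^c] ≥ 1 − 1/21 = 20/21 > 0, so some outcome avoids every A_i.

24·p = 1/21 ≈ 0.04762; existence CERTIFIED by the union bound.


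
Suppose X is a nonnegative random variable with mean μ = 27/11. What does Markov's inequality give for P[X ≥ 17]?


μ = E[X] = 27/11, a = 17.
Markov: P[X ≥ 17] ≤ μ/a = (27/11)/17 = 27/187.
Numerically: ≈ 0.144.
(Since a = 17 > μ = 2.455, the bound 27/187 is < 1 and informative.)

P[X ≥ 17] ≤ 27/187 ≈ 0.144.


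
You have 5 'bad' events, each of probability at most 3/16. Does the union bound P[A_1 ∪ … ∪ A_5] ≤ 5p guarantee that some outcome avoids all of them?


Union bound: P[∪_{i=1}^{5} A_i] ≤ Σ_i P[A_i] ≤ 5·p = 5·(3/16) = 15/16.
Numerically: 15/16 ≈ 0.9375.
Is 15/16 < 1? YES.
Since P[∪ A_i] ≤ 15/16 < 1, the complement has P[∩ A_i^c] ≥ 1 − 15/16 = 1/16 > 0, so some outcome avoids every A_i.

5·p = 15/16 ≈ 0.9375; existence CERTIFIED by the union bound.


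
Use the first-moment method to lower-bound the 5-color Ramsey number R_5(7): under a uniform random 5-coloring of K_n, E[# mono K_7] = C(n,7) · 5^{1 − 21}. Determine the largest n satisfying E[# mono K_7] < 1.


We need C(n, 7) · 5^{1 − 21} < 1, i.e. C(n, 7) < 5^{21 − 1} = 95367431640625.
Check values of n near the boundary:
  n = 335: C(335, 7) = 88202498238195; 88202498238195 < 95367431640625? YES
  n = 336: C(336, 7) = 90079147136880; 90079147136880 < 95367431640625? YES
  n = 337: C(337, 7) = 91989916924632; 91989916924632 < 95367431640625? YES
  n = 338: C(338, 7) = 93935323022736; 93935323022736 < 95367431640625? YES
  n = 339: C(339, 7) = 95915887062372; 95915887062372 < 95367431640625? NO
  n = 340: C(340, 7) = 97932136940560; 97932136940560 < 95367431640625? NO
The largest n with C(n, 7) < 95367431640625 is n = 338 (where E[X] = 93935323022736/95367431640625 ≈ 0.9849833). Hence R_5(7) > 338, i.e. R_5(7) ≥ 339.

Largest n = 338; hence R_5(7) > 338.


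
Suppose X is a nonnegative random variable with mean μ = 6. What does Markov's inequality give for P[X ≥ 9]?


μ = E[X] = 6, a = 9.
Markov: P[X ≥ 9] ≤ μ/a = (6)/9 = 2/3.
Numerically: ≈ 0.66667.
(Since a = 9 > μ = 6.00000, the bound 2/3 is < 1 and informative.)

P[X ≥ 9] ≤ 2/3 ≈ 0.66667.


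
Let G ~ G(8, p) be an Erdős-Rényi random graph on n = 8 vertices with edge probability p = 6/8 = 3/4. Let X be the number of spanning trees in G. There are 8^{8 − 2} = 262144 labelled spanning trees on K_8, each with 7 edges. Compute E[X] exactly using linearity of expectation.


K_8 has 8^{8 − 2} = 262144 labelled spanning trees.
For each such spanning tree H, let X_H = 1 if all 7 edges of H are present in G. Then P[X_H = 1] = p^{7} = (3/4)^{7} = 2187/16384.
Summing the indicators: E[X] = Σ_H E[X_H] = 262144 · p^{7} = 262144 · 2187/16384 = 34992.
Numerically: E[X] ≈ 34992.

E[X] = 262144 · (3/4)^{7} = 34992 ≈ 34992.


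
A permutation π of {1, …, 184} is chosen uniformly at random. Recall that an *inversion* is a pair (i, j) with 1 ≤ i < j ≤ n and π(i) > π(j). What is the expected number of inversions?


Write X = Σ X_I over the C(184, 2) = 16836 pairs i < j, with X_I the indicator of one inversion.
There are 16836 indicators.
For each fixed pair i < j, the values π(i) and π(j) are two distinct elements of {1, …, 184} in uniformly random order; by symmetry P[π(i) > π(j)] = 1/2.
By linearity: E[X] = 16836 · (1/2) = C(184, 2) · (1/2) = 16836/2 = 8418 ≈ 8418.00000.

E[X] = 8418 = 8418.00000.


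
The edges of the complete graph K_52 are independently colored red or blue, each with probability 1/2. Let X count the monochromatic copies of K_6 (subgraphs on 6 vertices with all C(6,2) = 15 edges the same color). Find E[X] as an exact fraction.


Let X = Σ_S X_S over the C(52, 6) = 20358520 subsets S of size 6, where X_S = 1 if the K_6 on S is monochromatic.
For a fixed S, the K_6 on S has C(6, 2) = 15 edges. P[all 15 edges red] = (1/2)^15, and likewise for blue, so P[monochromatic] = 2·(1/2)^15 = 2^{1 − 15} = 1/16384.
By linearity: E[X] = C(52, 6) · 2^{1 − 15} = 20358520 · 1/16384 = 2544815/2048.
Numerically: E[X] ≈ 1242.585449.

E[X] = C(52,6)·2^(1−C(6,2)) = 2544815/2048 ≈ 1242.585449.


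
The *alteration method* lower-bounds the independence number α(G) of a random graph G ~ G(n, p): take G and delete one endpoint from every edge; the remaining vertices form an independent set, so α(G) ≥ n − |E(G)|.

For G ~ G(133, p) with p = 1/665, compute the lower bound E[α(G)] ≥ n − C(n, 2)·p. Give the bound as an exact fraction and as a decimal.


E[|E(G)|] = C(133, 2)·p = 8778 · (1/665) = 66/5.
E[α(G)] ≥ n − E[|E(G)|] = 133 − 66/5 = 599/5.
Numerically: ≈ 119.80000.
(This is only a lower bound; the true E[α(G)] may be larger.)

E[α(G)] ≥ 599/5 ≈ 119.80000.


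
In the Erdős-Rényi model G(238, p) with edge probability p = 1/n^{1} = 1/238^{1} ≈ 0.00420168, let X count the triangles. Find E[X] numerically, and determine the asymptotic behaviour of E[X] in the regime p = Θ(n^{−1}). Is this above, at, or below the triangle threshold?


Number of potential triangles: C(238, 3) = 2218636.
Each occurs with probability p³ ≈ (0.00420168)³ ≈ 7.41769768e-08.
By linearity: E[X] = C(238, 3)·p³ ≈ 2218636 · 7.41769768e-08 ≈ 0.164572.
Here α = 1, so p = 1/n is exactly at the triangle threshold p ~ 1/n. Asymptotically E[X] → c³/6 = 1³/6 = 1/6 ≈ 0.166667, a bounded constant. In this regime the triangle count is asymptotically Poisson(c³/6).

E[X] ≈ 0.164572; in regime p = Θ(1/n^{1}) E[X] stays bounded (at the triangle threshold p ~ 1/n).


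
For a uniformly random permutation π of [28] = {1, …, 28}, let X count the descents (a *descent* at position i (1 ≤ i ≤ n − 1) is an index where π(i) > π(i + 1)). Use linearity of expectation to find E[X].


Write X = Σ X_I over i = 1, …, 27, with X_I the indicator of one descent.
There are 27 indicators.
For each fixed i, the pair (π(i), π(i+1)) is a uniformly random ordered pair of distinct values from {1, …, 28}; by symmetry P[π(i) > π(i+1)] = 1/2.
By linearity: E[X] = 27 · (1/2) = (28 − 1) · (1/2) = 27/2 ≈ 13.5000.

E[X] = 27/2 = 13.5000.


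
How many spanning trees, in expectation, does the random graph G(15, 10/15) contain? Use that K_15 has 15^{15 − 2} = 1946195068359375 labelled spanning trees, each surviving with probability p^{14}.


K_15 has 15^{15 − 2} = 1946195068359375 labelled spanning trees.
For each such spanning tree H, let X_H = 1 if all 14 edges of H are present in G. Then P[X_H = 1] = p^{14} = (2/3)^{14} = 16384/4782969.
By linearity: E[X] = Σ_H E[X_H] = 1946195068359375 · p^{14} = 1946195068359375 · 16384/4782969 = 20000000000000/3.
Numerically: E[X] ≈ 6.667e+12.

E[X] = 1946195068359375 · (2/3)^{14} = 20000000000000/3 ≈ 6.667e+12.


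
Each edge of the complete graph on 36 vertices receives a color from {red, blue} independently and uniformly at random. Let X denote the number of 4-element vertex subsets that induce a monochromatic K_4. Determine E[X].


Let X = Σ_S X_S over the C(36, 4) = 58905 subsets S of size 4, where X_S = 1 if the K_4 on S is monochromatic.
For a fixed S, the K_4 on S has C(4, 2) = 6 edges. P[all 6 edges red] = (1/2)^6, and likewise for blue, so P[monochromatic] = 2·(1/2)^6 = 2^{1 − 6} = 1/32.
By linearity: E[X] = C(36, 4) · 2^{1 − 6} = 58905 · 1/32 = 58905/32.
Numerically: E[X] ≈ 1840.7812.

E[X] = C(36,4)·2^(1−C(4,2)) = 58905/32 ≈ 1840.7812.


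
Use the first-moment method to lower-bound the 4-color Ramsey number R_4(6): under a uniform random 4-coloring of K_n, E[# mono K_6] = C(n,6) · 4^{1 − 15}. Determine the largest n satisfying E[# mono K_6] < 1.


We need C(n, 6) · 4^{1 − 15} < 1, i.e. C(n, 6) < 4^{15 − 1} = 268435456.
Check values of n near the boundary:
  n = 73: C(73, 6) = 170230452; 170230452 < 268435456? YES
  n = 74: C(74, 6) = 185250786; 185250786 < 268435456? YES
  n = 75: C(75, 6) = 201359550; 201359550 < 268435456? YES
  n = 76: C(76, 6) = 218618940; 218618940 < 268435456? YES
  n = 77: C(77, 6) = 237093780; 237093780 < 268435456? YES
  n = 78: C(78, 6) = 256851595; 256851595 < 268435456? YES
  n = 79: C(79, 6) = 277962685; 277962685 < 268435456? NO
  n = 80: C(80, 6) = 300500200; 300500200 < 268435456? NO
The largest n with C(n, 6) < 268435456 is n = 78 (where E[X] = 256851595/268435456 ≈ 0.956847). Hence R_4(6) > 78, i.e. R_4(6) ≥ 79.

Largest n = 78; hence R_4(6) > 78.


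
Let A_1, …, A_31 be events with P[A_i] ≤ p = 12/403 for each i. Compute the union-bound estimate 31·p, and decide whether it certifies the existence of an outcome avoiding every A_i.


Union bound: P[∪_{i=1}^{31} A_i] ≤ Σ_i P[A_i] ≤ 31·p = 31·(12/403) = 12/13.
Numerically: 12/13 ≈ 0.9230769.
Is 12/13 < 1? YES.
Since P[∪ A_i] ≤ 12/13 < 1, the complement has P[∩ A_i^c] ≥ 1 − 12/13 = 1/13 > 0, so some outcome avoids every A_i.

31·p = 12/13 ≈ 0.9230769; existence CERTIFIED by the union bound.


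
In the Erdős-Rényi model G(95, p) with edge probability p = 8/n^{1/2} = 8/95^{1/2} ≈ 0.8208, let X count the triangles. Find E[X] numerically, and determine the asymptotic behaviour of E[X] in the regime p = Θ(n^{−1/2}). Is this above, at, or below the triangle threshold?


Number of potential triangles: C(95, 3) = 138415.
Each occurs with probability p³ ≈ (0.8208)³ ≈ 5.529483e-01.
By linearity: E[X] = C(95, 3)·p³ ≈ 138415 · 5.529483e-01 ≈ 76536.3435.
Since α = 1/2 < 1, p = c/n^{1/2} ≫ 1/n is above the triangle threshold p ~ 1/n. Asymptotically E[X] ~ (c³/6)·n^{3(1−α)} = (8³/6)·n^{1.5} → ∞; triangles are abundant w.h.p.

E[X] ≈ 76536.3435; in regime p = Θ(1/n^{1/2}) E[X] diverges (above the triangle threshold p ~ 1/n).


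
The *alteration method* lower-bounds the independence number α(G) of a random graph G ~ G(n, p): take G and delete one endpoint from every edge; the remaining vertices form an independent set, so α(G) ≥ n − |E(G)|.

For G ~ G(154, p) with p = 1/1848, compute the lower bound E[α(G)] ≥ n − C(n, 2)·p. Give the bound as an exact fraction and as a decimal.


E[|E(G)|] = C(154, 2)·p = 11781 · (1/1848) = 51/8.
E[α(G)] ≥ n − E[|E(G)|] = 154 − 51/8 = 1181/8.
Numerically: ≈ 147.625.
(This is only a lower bound; the true E[α(G)] may be larger.)

E[α(G)] ≥ 1181/8 ≈ 147.625.


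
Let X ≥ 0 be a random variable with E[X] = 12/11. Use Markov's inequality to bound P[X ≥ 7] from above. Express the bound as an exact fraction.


μ = E[X] = 12/11, a = 7.
Markov: P[X ≥ 7] ≤ μ/a = (12/11)/7 = 12/77.
Numerically: ≈ 0.1558.
(Since a = 7 > μ = 1.0909, the bound 12/77 is < 1 and informative.)

P[X ≥ 7] ≤ 12/77 ≈ 0.1558.


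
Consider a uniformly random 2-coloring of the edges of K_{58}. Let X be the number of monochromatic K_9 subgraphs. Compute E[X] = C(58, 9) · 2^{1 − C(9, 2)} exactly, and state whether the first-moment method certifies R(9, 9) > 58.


E[X] = C(58, 9) · 2^{1 − 36} = 10648873950 · 2^{−35} = 10648873950/34359738368.
As a reduced fraction: E[X] = 5324436975/17179869184 ≈ 0.30992.
Is E[X] < 1? YES.
Since E[X] < 1, there exists a 2-coloring of K_{58} with no monochromatic K_9; hence R(9, 9) > 58.

E[X] = 5324436975/17179869184 ≈ 0.30992; E[X] < 1, so R(9, 9) > 58.


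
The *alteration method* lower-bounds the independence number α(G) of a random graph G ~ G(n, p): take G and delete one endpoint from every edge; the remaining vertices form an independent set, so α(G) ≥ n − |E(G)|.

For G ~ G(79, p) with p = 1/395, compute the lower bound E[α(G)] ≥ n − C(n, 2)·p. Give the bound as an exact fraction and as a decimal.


E[|E(G)|] = C(79, 2)·p = 3081 · (1/395) = 39/5.
E[α(G)] ≥ n − E[|E(G)|] = 79 − 39/5 = 356/5.
Numerically: ≈ 71.200000.
(This is only a lower bound; the true E[α(G)] may be larger.)

E[α(G)] ≥ 356/5 ≈ 71.200000.


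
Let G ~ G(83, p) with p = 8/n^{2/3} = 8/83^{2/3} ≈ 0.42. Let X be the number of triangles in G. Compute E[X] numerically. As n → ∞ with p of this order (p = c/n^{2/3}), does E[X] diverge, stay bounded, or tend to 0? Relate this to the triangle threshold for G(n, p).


Number of potential triangles: C(83, 3) = 91881.
Each occurs with probability p³ ≈ (0.42)³ ≈ 7.43214e-02.
By linearity: E[X] = C(83, 3)·p³ ≈ 91881 · 7.43214e-02 ≈ 6828.723.
Since α = 2/3 < 1, p = c/n^{2/3} ≫ 1/n is above the triangle threshold p ~ 1/n. Asymptotically E[X] ~ (c³/6)·n^{3(1−α)} = (8³/6)·n^{1} → ∞; triangles are abundant w.h.p.

E[X] ≈ 6828.723; in regime p = Θ(1/n^{2/3}) E[X] diverges (above the triangle threshold p ~ 1/n).


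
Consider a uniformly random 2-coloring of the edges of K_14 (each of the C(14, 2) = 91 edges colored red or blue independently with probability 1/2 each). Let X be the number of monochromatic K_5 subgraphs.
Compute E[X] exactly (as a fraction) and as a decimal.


Let X = Σ_S X_S over the C(14, 5) = 2002 subsets S of size 5, where X_S = 1 if the K_5 on S is monochromatic.
For a fixed S, the K_5 on S has C(5, 2) = 10 edges. P[all 10 edges red] = (1/2)^10, and likewise for blue, so P[monochromatic] = 2·(1/2)^10 = 2^{1 − 10} = 1/512.
By linearity: E[X] = C(14, 5) · 2^{1 − 10} = 2002 · 1/512 = 1001/256.
Numerically: E[X] ≈ 3.9102.

E[X] = C(14,5)·2^(1−C(5,2)) = 1001/256 ≈ 3.9102.


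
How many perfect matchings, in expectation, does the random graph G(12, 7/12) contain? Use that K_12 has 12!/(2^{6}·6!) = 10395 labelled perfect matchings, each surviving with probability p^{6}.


K_12 has 12!/(2^{6}·6!) = 10395 labelled perfect matchings.
For each such perfect matching H, let X_H = 1 if all 6 edges of H are present in G. Then P[X_H = 1] = p^{6} = (7/12)^{6} = 117649/2985984.
By linearity of expectation: E[X] = Σ_H E[X_H] = 10395 · p^{6} = 10395 · 117649/2985984 = 45294865/110592.
Numerically: E[X] ≈ 410.

E[X] = 10395 · (7/12)^{6} = 45294865/110592 ≈ 410.


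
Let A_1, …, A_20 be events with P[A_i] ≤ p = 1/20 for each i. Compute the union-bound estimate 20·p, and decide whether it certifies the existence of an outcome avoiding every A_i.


Union bound: P[∪_{i=1}^{20} A_i] ≤ Σ_i P[A_i] ≤ 20·p = 20·(1/20) = 1.
Numerically: 1 ≈ 1.00000.
Is 1 < 1? NO.
Since the bound 1 is ≥ 1, the union bound is uninformative here; it does NOT by itself certify existence.

20·p = 1 ≈ 1.00000; existence NOT certified by the union bound.


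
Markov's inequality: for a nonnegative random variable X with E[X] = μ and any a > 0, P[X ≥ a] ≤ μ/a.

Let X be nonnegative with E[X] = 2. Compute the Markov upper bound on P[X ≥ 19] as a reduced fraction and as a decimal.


μ = E[X] = 2, a = 19.
Markov: P[X ≥ 19] ≤ μ/a = (2)/19 = 2/19.
Numerically: ≈ 0.1053.
(Since a = 19 > μ = 2.0000, the bound 2/19 is < 1 and informative.)

P[X ≥ 19] ≤ 2/19 ≈ 0.1053.


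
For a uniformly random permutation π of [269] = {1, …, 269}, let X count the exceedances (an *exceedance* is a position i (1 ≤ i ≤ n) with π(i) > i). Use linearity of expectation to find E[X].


Write X = Σ_{i=1}^{269} X_i, where X_i = 1_{π(i) > i}.
For each fixed i, π(i) is uniform over {1, …, 269} (marginal of a uniform permutation), so P[π(i) > i] = (n − i)/n. Summing: Σ_{i=1}^{269} (n − i)/n = (0 + 1 + … + 268)/269 = 269(269 − 1)/(2·269) = (269 − 1)/2.
Hence E[X] = Σ_{i=1}^{269} (269 − i)/269 = 134 ≈ 134.000.

E[X] = 134 = 134.000.


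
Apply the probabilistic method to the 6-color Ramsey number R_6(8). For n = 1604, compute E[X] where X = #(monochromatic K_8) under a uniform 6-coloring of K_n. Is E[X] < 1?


E[X] = C(1604, 8) · 6^{1 − 28} = 1067877273673000226280 · 6^{−27} = 1067877273673000226280/1023490369077469249536.
As a reduced fraction: E[X] = 44494886403041676095/42645432044894552064 ≈ 1.043368.
Is E[X] < 1? NO.
Since E[X] ≥ 1, the first-moment bound is inconclusive at n = 1604; it does NOT by itself certify R_6(8) > 1604.

E[X] = 44494886403041676095/42645432044894552064 ≈ 1.043368; E[X] ≥ 1; first-moment method inconclusive here.


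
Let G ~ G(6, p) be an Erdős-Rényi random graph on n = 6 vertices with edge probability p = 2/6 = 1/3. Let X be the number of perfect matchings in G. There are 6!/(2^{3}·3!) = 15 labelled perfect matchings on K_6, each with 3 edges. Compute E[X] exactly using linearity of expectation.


K_6 has 6!/(2^{3}·3!) = 15 labelled perfect matchings.
For each such perfect matching H, let X_H = 1 if all 3 edges of H are present in G. Then P[X_H = 1] = p^{3} = (1/3)^{3} = 1/27.
By linearity of expectation: E[X] = Σ_H E[X_H] = 15 · p^{3} = 15 · 1/27 = 5/9.
Numerically: E[X] ≈ 0.5556.

E[X] = 15 · (1/3)^{3} = 5/9 ≈ 0.5556.


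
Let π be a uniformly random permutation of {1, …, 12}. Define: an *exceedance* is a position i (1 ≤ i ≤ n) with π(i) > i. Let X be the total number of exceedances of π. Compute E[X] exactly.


Write X = Σ_{i=1}^{12} X_i, where X_i = 1_{π(i) > i}.
For each fixed i, π(i) is uniform over {1, …, 12} (marginal of a uniform permutation), so P[π(i) > i] = (n − i)/n. Summing: Σ_{i=1}^{12} (n − i)/n = (0 + 1 + … + 11)/12 = 12(12 − 1)/(2·12) = (12 − 1)/2.
Hence E[X] = Σ_{i=1}^{12} (12 − i)/12 = 11/2 ≈ 5.50000.

E[X] = 11/2 = 5.50000.


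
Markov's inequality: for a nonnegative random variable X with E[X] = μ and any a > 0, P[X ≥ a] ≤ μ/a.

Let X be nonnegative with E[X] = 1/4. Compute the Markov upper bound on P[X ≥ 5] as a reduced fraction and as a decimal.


μ = E[X] = 1/4, a = 5.
Markov: P[X ≥ 5] ≤ μ/a = (1/4)/5 = 1/20.
Numerically: ≈ 0.050000.
(Since a = 5 > μ = 0.250000, the bound 1/20 is < 1 and informative.)

P[X ≥ 5] ≤ 1/20 ≈ 0.050000.


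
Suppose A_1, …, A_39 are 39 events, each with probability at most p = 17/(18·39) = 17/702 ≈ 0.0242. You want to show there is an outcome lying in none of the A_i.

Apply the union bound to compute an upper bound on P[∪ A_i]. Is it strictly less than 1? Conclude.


Union bound: P[∪_{i=1}^{39} A_i] ≤ Σ_i P[A_i] ≤ 39·p = 39·(17/702) = 17/18.
Numerically: 17/18 ≈ 0.9444.
Is 17/18 < 1? YES.
Since P[∪ A_i] ≤ 17/18 < 1, the complement has P[∩ A_i^c] ≥ 1 − 17/18 = 1/18 > 0, so some outcome avoids every A_i.

39·p = 17/18 ≈ 0.9444; existence CERTIFIED by the union bound.


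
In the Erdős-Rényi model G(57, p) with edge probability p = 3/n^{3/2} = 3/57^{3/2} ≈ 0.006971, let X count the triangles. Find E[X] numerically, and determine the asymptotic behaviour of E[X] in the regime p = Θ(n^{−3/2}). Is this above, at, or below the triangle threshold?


Number of potential triangles: C(57, 3) = 29260.
Each occurs with probability p³ ≈ (0.006971)³ ≈ 3.387871e-07.
By linearity: E[X] = C(57, 3)·p³ ≈ 29260 · 3.387871e-07 ≈ 0.0099.
Since α = 3/2 > 1, p = c/n^{3/2} = o(1/n) is below the triangle threshold p ~ 1/n. Asymptotically E[X] ~ (c³/6)·n^{3(1−α)} = (3³/6)·n^{-1.5} → 0, so by Markov's inequality G has no triangles w.h.p.

E[X] ≈ 0.0099; in regime p = Θ(1/n^{3/2}) E[X] tends to 0 (below the triangle threshold p ~ 1/n).


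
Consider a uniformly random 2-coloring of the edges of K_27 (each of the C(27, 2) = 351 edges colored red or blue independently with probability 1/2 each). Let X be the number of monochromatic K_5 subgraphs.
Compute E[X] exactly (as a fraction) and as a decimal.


Let X = Σ_S X_S over the C(27, 5) = 80730 subsets S of size 5, where X_S = 1 if the K_5 on S is monochromatic.
For a fixed S, the K_5 on S has C(5, 2) = 10 edges. P[all 10 edges red] = (1/2)^10, and likewise for blue, so P[monochromatic] = 2·(1/2)^10 = 2^{1 − 10} = 1/512.
By linearity: E[X] = C(27, 5) · 2^{1 − 10} = 80730 · 1/512 = 40365/256.
Numerically: E[X] ≈ 157.676.

E[X] = C(27,5)·2^(1−C(5,2)) = 40365/256 ≈ 157.676.


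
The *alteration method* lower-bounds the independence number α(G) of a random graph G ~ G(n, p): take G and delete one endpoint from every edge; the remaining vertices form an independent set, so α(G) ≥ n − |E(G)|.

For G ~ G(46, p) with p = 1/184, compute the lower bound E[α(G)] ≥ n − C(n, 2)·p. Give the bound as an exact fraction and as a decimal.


E[|E(G)|] = C(46, 2)·p = 1035 · (1/184) = 45/8.
E[α(G)] ≥ n − E[|E(G)|] = 46 − 45/8 = 323/8.
Numerically: ≈ 40.37500.
(This is only a lower bound; the true E[α(G)] may be larger.)

E[α(G)] ≥ 323/8 ≈ 40.37500.


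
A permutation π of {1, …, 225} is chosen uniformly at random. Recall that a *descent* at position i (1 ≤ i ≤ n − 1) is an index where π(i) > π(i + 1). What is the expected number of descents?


Write X = Σ X_I over i = 1, …, 224, with X_I the indicator of one descent.
There are 224 indicators.
For each fixed i, the pair (π(i), π(i+1)) is a uniformly random ordered pair of distinct values from {1, …, 225}; by symmetry P[π(i) > π(i+1)] = 1/2.
By linearity: E[X] = 224 · (1/2) = (225 − 1) · (1/2) = 112 ≈ 112.000.

E[X] = 112 = 112.000.


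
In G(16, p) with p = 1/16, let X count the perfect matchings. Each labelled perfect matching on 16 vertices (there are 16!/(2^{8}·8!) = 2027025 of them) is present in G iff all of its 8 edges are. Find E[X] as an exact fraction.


K_16 has 16!/(2^{8}·8!) = 2027025 labelled perfect matchings.
For each such perfect matching H, let X_H = 1 if all 8 edges of H are present in G. Then P[X_H = 1] = p^{8} = (1/16)^{8} = 1/4294967296.
By linearity: E[X] = Σ_H E[X_H] = 2027025 · p^{8} = 2027025 · 1/4294967296 = 2027025/4294967296.
Numerically: E[X] ≈ 0.000472.

E[X] = 2027025 · (1/16)^{8} = 2027025/4294967296 ≈ 0.000472.


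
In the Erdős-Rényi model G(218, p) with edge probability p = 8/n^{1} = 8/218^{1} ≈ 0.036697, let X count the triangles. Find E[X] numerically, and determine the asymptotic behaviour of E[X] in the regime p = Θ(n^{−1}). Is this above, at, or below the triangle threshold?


Number of potential triangles: C(218, 3) = 1703016.
Each occurs with probability p³ ≈ (0.036697)³ ≈ 4.9419743e-05.
By linearity: E[X] = C(218, 3)·p³ ≈ 1703016 · 4.9419743e-05 ≈ 84.16261.
Here α = 1, so p = 8/n is exactly at the triangle threshold p ~ 1/n. Asymptotically E[X] → c³/6 = 8³/6 = 256/3 ≈ 85.33333, a bounded constant. In this regime the triangle count is asymptotically Poisson(c³/6).

E[X] ≈ 84.16261; in regime p = Θ(1/n^{1}) E[X] stays bounded (at the triangle threshold p ~ 1/n).


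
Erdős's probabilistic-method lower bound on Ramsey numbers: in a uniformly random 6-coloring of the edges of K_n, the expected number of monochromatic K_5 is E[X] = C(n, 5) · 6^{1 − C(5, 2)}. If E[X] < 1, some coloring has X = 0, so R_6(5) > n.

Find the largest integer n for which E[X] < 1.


We need C(n, 5) · 6^{1 − 10} < 1, i.e. C(n, 5) < 6^{10 − 1} = 10077696.
Check values of n near the boundary:
  n = 65: C(65, 5) = 8259888; 8259888 < 10077696? YES
  n = 66: C(66, 5) = 8936928; 8936928 < 10077696? YES
  n = 67: C(67, 5) = 9657648; 9657648 < 10077696? YES
  n = 68: C(68, 5) = 10424128; 10424128 < 10077696? NO
  n = 69: C(69, 5) = 11238513; 11238513 < 10077696? NO
The largest n with C(n, 5) < 10077696 is n = 67 (where E[X] = 67067/69984 ≈ 0.958). Hence R_6(5) > 67, i.e. R_6(5) ≥ 68.

Largest n = 67; hence R_6(5) > 67.


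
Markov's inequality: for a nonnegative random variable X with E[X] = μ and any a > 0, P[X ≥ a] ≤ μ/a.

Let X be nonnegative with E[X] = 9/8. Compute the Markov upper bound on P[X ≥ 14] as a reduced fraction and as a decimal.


μ = E[X] = 9/8, a = 14.
Markov: P[X ≥ 14] ≤ μ/a = (9/8)/14 = 9/112.
Numerically: ≈ 0.080.
(Since a = 14 > μ = 1.125, the bound 9/112 is < 1 and informative.)

P[X ≥ 14] ≤ 9/112 ≈ 0.080.


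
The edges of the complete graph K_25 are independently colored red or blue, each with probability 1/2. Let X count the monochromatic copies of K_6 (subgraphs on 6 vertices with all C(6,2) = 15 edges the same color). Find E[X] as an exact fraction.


Let X = Σ_S X_S over the C(25, 6) = 177100 subsets S of size 6, where X_S = 1 if the K_6 on S is monochromatic.
For a fixed S, the K_6 on S has C(6, 2) = 15 edges. P[all 15 edges red] = (1/2)^15, and likewise for blue, so P[monochromatic] = 2·(1/2)^15 = 2^{1 − 15} = 1/16384.
By linearity of expectation: E[X] = C(25, 6) · 2^{1 − 15} = 177100 · 1/16384 = 44275/4096.
Numerically: E[X] ≈ 10.809.

E[X] = C(25,6)·2^(1−C(6,2)) = 44275/4096 ≈ 10.809.
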